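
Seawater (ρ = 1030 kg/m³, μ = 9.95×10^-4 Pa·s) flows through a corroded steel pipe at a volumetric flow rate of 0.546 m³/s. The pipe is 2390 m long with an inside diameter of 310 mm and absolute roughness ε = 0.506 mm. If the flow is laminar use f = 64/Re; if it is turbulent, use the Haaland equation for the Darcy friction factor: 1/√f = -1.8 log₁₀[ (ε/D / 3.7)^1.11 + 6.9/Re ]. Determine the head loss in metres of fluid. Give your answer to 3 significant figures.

Cross-sectional area A = πD²/4 = π(0.31)²/4 = 0.07548 m²; mean velocity V = Q/A = 0.546/0.07548 = 7.234 m/s.
Reynolds number Re = ρVD/μ = 1030 · 7.234 · 0.31 / 0.000995 = 2.321e+06.
Re > 4000 → turbulent. Relative roughness ε/D = 0.000506/0.31 = 0.00163. Haaland: 1/√f = -1.8 log₁₀[(0.00163/3.7)^1.11 + 6.9/2.321e+06] = -1.8 log₁₀[0.000189 + 2.97e-06] = 6.692, so f = 0.02233.
Darcy-Weisbach: ΔP = f(L/D)(ρV²/2) = 0.02233·(2390/0.31)·(1030·7.234²/2) = 0.02233·7710·2.695e+04 = 4.64e+06 Pa.
Head loss h_f = ΔP/(ρg) = 4.64e+06/(1030·9.81) = 459 m.

h_f ≈ 459 m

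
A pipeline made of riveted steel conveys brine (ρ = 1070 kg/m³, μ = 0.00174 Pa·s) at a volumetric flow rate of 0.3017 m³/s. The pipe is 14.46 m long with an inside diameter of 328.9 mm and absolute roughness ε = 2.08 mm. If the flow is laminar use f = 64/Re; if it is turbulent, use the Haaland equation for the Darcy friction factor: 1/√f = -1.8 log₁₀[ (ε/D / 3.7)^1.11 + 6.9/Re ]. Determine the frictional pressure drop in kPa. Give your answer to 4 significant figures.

ΔP ≈ 9.734 kPa

Cross-sectional area A = πD²/4 = π(0.3289)²/4 = 0.08496 m²; mean velocity V = Q/A = 0.3017/0.08496 = 3.551 m/s.
Reynolds number Re = ρVD/μ = 1070 · 3.551 · 0.3289 / 0.00174 = 7.182e+05.
Re > 4000 → turbulent. Relative roughness ε/D = 0.00208/0.3289 = 0.00632. Haaland: 1/√f = -1.8 log₁₀[(0.00632/3.7)^1.11 + 6.9/7.182e+05] = -1.8 log₁₀[0.000848 + 9.61e-06] = 5.52, so f = 0.03282.
Darcy-Weisbach: ΔP = f(L/D)(ρV²/2) = 0.03282·(14.46/0.3289)·(1070·3.551²/2) = 0.03282·43.96·6746 = 9734 Pa.
ΔP = 9734 Pa = 9.734 kPa.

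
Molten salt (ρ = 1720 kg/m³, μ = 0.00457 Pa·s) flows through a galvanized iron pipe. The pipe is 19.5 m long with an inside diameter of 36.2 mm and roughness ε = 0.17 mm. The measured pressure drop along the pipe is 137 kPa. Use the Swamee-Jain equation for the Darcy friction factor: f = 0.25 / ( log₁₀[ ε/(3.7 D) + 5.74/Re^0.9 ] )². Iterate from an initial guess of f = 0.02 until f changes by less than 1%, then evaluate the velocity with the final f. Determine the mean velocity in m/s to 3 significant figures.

V ≈ 3.02 m/s

Rearranging Darcy-Weisbach: V = √(2·ΔP·D/(f·L·ρ)). With ε/D = 0.00017/0.0362 = 0.0047, iterate starting from f = 0.02:
  f = 0.02 → V = √(2·1.37e+05·0.0362/(0.02·19.5·1720)) = 3.845 m/s; Re = ρVD/μ = 5.239e+04; f → 0.03194
  f = 0.03194 → V = 3.043 m/s; Re = 4.145e+04; f → 0.03241
  f = 0.03241 → V = 3.021 m/s; Re = 4.115e+04; f → 0.03243
Converged (Δf/f < 1%). With the final f = 0.03243: V = √(2·1.37e+05·0.0362/(0.03243·19.5·1720)) = 3.02 m/s.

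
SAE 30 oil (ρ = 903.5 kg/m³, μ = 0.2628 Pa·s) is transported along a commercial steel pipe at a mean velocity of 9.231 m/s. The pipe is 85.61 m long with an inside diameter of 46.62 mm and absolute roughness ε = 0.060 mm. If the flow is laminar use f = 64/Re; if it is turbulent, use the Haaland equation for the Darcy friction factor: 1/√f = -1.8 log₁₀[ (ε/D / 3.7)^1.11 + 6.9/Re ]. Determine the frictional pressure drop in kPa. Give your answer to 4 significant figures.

ΔP ≈ 3058 kPa

Reynolds number Re = ρVD/μ = 903.5 · 9.231 · 0.04662 / 0.263 = 1480.
Re < 2300 → laminar flow, so f = 64/Re = 64/1480 = 0.04326 (the turbulent correlation is not needed).
Darcy-Weisbach: ΔP = f(L/D)(ρV²/2) = 0.04326·(85.61/0.04662)·(903.5·9.231²/2) = 0.04326·1836·3.849e+04 = 3.058e+06 Pa.
ΔP = 3.058e+06 Pa = 3058 kPa.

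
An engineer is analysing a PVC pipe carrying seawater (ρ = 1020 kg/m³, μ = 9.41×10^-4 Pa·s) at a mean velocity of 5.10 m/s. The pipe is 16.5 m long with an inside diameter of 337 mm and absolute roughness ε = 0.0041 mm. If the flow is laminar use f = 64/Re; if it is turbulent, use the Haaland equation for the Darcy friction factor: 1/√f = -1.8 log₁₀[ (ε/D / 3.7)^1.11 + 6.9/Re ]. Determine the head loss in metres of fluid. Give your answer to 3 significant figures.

Reynolds number Re = ρVD/μ = 1020 · 5.1 · 0.337 / 0.000941 = 1.863e+06.
Re > 4000 → turbulent. Relative roughness ε/D = 4.1e-06/0.337 = 1.22e-05. Haaland: 1/√f = -1.8 log₁₀[(1.22e-05/3.7)^1.11 + 6.9/1.863e+06] = -1.8 log₁₀[8.2e-07 + 3.7e-06] = 9.62, so f = 0.01081.
Darcy-Weisbach: ΔP = f(L/D)(ρV²/2) = 0.01081·(16.5/0.337)·(1020·5.1²/2) = 0.01081·48.96·1.327e+04 = 7018 Pa.
Head loss h_f = ΔP/(ρg) = 7018/(1020·9.81) = 0.701 m.

h_f ≈ 0.701 m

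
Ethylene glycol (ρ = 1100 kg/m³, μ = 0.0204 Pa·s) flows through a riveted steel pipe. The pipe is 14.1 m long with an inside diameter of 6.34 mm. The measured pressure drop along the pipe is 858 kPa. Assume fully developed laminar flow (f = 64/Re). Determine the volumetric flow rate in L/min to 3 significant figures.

Q ≈ 7.10 L/min

For laminar flow, f = 64/Re with Re = ρVD/μ, so Darcy-Weisbach reduces to ΔP = 32μLV/D². Solving for V: V = ΔP·D²/(32μL) = 8.58e+05·(0.00634)²/(32·0.0204·14.1) = 3.747 m/s.
Check: Re = ρVD/μ = 1100·3.747·0.00634/0.0204 = 1281 < 2300, so the laminar assumption holds.
Q = V·A = 3.747·(π/4·0.00634²) = 0.0001183 m³/s = 7.10 L/min.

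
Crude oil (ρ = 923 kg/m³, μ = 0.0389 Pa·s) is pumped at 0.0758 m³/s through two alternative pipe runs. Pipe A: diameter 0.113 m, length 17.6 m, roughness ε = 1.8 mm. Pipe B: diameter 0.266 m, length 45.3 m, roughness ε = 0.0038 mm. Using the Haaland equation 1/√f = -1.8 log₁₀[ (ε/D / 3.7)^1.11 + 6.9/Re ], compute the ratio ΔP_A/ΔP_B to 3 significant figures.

ΔP_A/ΔP_B ≈ 40.8

Pipe A: V = Q/A = 0.0758/0.01003 = 7.558 m/s; Re = 2.027e+04; ε/D = 0.0159; Haaland → f = 0.04681; ΔP_A = f(L/D)(ρV²/2) = 1.922e+05 Pa.
Pipe B: V = Q/A = 0.0758/0.05557 = 1.364 m/s; Re = 8609; ε/D = 1.43e-05; Haaland → f = 0.03221; ΔP_B = f(L/D)(ρV²/2) = 4710 Pa.
ΔP_A/ΔP_B = 1.922e+05/4710 = 40.8.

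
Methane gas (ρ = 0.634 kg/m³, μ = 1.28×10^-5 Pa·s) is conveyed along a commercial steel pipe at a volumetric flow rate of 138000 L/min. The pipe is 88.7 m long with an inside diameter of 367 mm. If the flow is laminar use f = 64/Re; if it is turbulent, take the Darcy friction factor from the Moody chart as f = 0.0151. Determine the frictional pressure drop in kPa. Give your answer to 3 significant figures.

ΔP ≈ 0.547 kPa

Q = 138000 L/min = 138000/60000 = 2.3 m³/s.
Cross-sectional area A = πD²/4 = π(0.367)²/4 = 0.1058 m²; mean velocity V = Q/A = 2.3/0.1058 = 21.74 m/s.
Reynolds number Re = ρVD/μ = 0.634 · 21.74 · 0.367 / 1.28e-05 = 3.952e+05.
Re > 4000 → turbulent; use the Moody-chart value f = 0.0151.
Darcy-Weisbach: ΔP = f(L/D)(ρV²/2) = 0.0151·(88.7/0.367)·(0.634·21.74²/2) = 0.0151·241.7·149.9 = 546.9 Pa.
ΔP = 546.9 Pa = 0.547 kPa.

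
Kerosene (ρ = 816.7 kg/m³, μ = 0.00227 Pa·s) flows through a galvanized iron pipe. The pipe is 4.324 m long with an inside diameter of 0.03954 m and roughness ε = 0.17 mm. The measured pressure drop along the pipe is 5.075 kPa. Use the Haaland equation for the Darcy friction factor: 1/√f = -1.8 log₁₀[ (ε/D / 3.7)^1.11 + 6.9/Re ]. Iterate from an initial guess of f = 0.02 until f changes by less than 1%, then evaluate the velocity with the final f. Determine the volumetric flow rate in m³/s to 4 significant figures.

Rearranging Darcy-Weisbach: V = √(2·ΔP·D/(f·L·ρ)). With ε/D = 0.00017/0.03954 = 0.0043, iterate starting from f = 0.02:
  f = 0.02 → V = √(2·5075·0.03954/(0.02·4.324·816.7)) = 2.384 m/s; Re = ρVD/μ = 3.391e+04; f → 0.03168
  f = 0.03168 → V = 1.894 m/s; Re = 2.695e+04; f → 0.03228
  f = 0.03228 → V = 1.876 m/s; Re = 2.669e+04; f → 0.03231
Converged (Δf/f < 1%). With the final f = 0.03231: V = √(2·5075·0.03954/(0.03231·4.324·816.7)) = 1.876 m/s.
Q = V·A = 1.876·(π/4·0.03954²) = 0.002303 m³/s = 0.002303 m³/s.

Q ≈ 0.002303 m³/s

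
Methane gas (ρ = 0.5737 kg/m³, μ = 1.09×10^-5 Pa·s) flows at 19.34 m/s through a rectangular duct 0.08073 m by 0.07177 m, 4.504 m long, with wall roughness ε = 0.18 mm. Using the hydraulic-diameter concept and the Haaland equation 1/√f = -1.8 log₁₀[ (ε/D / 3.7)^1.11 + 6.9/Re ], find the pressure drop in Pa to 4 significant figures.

ΔP ≈ 167.2 Pa

Hydraulic diameter D_h = 4A/P = 4·(0.08073·0.07177)/(2·(0.08073+0.07177)) = 0.02318/0.305 = 0.07599 m.
Re = ρVD_h/μ = 0.5737·19.34·0.07599/1.09e-05 = 7.735e+04.
ε/D_h = 0.00018/0.07599 = 0.00237; Haaland gives 1/√f = -1.8 log₁₀[0.000285+8.92e-05] = 6.168, so f = 0.02628.
ΔP = f(L/D_h)(ρV²/2) = 0.02628·4.504/0.07599·107.3 = 167.2 Pa.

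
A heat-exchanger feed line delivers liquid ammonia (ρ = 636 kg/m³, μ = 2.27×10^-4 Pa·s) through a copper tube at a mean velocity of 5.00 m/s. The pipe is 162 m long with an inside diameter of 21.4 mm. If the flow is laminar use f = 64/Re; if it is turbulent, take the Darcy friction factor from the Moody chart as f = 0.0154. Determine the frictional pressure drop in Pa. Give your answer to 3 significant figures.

ΔP ≈ 927000 Pa

Reynolds number Re = ρVD/μ = 636 · 5 · 0.0214 / 0.000227 = 2.998e+05.
Re > 4000 → turbulent; use the Moody-chart value f = 0.0154.
Darcy-Weisbach: ΔP = f(L/D)(ρV²/2) = 0.0154·(162/0.0214)·(636·5²/2) = 0.0154·7570·7950 = 9.268e+05 Pa.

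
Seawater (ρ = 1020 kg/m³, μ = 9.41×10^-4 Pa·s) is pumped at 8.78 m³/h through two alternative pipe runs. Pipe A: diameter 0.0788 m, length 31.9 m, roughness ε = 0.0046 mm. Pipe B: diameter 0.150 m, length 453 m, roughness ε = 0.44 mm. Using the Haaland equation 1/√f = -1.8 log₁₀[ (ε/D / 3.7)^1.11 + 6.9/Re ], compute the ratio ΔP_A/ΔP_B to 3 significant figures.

Pipe A: V = Q/A = 0.002439/0.004877 = 0.5001 m/s; Re = 4.272e+04; ε/D = 5.84e-05; Haaland → f = 0.02161; ΔP_A = f(L/D)(ρV²/2) = 1116 Pa.
Pipe B: V = Q/A = 0.002439/0.01767 = 0.138 m/s; Re = 2.244e+04; ε/D = 0.00293; Haaland → f = 0.03062; ΔP_B = f(L/D)(ρV²/2) = 898.4 Pa.
ΔP_A/ΔP_B = 1116/898.4 = 1.24.

ΔP_A/ΔP_B ≈ 1.24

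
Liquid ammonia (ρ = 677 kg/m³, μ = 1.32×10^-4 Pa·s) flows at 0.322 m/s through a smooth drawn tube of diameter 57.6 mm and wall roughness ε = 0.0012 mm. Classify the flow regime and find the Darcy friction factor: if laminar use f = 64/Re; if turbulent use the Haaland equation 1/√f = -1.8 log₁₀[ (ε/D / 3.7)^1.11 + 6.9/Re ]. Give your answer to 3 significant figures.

Re = ρVD/μ = 677·0.322·0.0576/0.000132 = 9.512e+04.
Re > 4000 → turbulent. ε/D = 1.2e-06/0.0576 = 2.08e-05; Haaland: 1/√f = -1.8 log₁₀[1.49e-06 + 7.25e-05] = 7.435, so f = 0.01809.

f ≈ 0.0181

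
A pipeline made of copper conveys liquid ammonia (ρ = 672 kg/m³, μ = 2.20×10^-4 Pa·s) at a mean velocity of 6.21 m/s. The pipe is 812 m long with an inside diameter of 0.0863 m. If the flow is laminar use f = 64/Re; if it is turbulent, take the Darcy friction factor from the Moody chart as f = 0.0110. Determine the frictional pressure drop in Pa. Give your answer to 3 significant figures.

ΔP ≈ 1.34×10^6 Pa

Reynolds number Re = ρVD/μ = 672 · 6.21 · 0.0863 / 0.00022 = 1.637e+06.
Re > 4000 → turbulent; use the Moody-chart value f = 0.0110.
Darcy-Weisbach: ΔP = f(L/D)(ρV²/2) = 0.011·(812/0.0863)·(672·6.21²/2) = 0.011·9409·1.296e+04 = 1.341e+06 Pa.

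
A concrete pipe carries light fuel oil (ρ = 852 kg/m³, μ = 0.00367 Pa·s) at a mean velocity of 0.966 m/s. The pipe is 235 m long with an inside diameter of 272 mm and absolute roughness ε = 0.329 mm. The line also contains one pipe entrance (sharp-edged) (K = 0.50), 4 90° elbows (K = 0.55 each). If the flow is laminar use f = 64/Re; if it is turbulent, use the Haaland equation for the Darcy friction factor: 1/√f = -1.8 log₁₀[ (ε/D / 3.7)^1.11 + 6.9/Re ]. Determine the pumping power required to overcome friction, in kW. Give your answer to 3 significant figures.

P ≈ 0.518 kW

Reynolds number Re = ρVD/μ = 852 · 0.966 · 0.272 / 0.00367 = 6.1e+04.
Re > 4000 → turbulent. Relative roughness ε/D = 0.000329/0.272 = 0.00121. Haaland: 1/√f = -1.8 log₁₀[(0.00121/3.7)^1.11 + 6.9/6.1e+04] = -1.8 log₁₀[0.000135 + 0.000113] = 6.489, so f = 0.02375.
Total minor-loss coefficient ΣK = 1·0.5 + 4·0.55 = 2.7.
ΔP = [f·L/D + ΣK]·(ρV²/2) = [0.02375·235/0.272 + 2.7]·(852·0.966²/2) = [20.52 + 2.7]·397.5 = 9230 Pa.
Q = V·A = 0.966·0.05811 = 0.05613 m³/s.
Pumping power P = QΔP = 0.05613·9230 = 518.1 W = 0.518 kW.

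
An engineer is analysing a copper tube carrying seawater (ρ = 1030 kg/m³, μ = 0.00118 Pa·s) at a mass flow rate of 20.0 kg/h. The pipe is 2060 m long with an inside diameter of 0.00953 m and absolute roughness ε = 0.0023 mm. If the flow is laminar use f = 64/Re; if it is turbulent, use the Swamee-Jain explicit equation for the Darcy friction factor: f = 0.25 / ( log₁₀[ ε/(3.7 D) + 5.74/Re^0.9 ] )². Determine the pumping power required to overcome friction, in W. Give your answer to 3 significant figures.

P ≈ 0.349 W

ṁ = 20.0 kg/h = 20.0/3600 = 0.005556 kg/s.
A = πD²/4 = π(0.00953)²/4 = 7.133e-05 m²; mean velocity V = ṁ/(ρA) = 0.005556/(1030 · 7.133e-05) = 0.07562 m/s.
Reynolds number Re = ρVD/μ = 1030 · 0.07562 · 0.00953 / 0.00118 = 629.
Re < 2300 → laminar flow, so f = 64/Re = 64/629 = 0.1017 (the turbulent correlation is not needed).
Darcy-Weisbach: ΔP = f(L/D)(ρV²/2) = 0.1017·(2060/0.00953)·(1030·0.07562²/2) = 0.1017·2.162e+05·2.945 = 6.476e+04 Pa.
Q = ṁ/ρ = 0.005556/1030 = 5.394e-06 m³/s.
Pumping power P = QΔP = 5.394e-06·6.476e+04 = 0.3493 W = 0.349 W.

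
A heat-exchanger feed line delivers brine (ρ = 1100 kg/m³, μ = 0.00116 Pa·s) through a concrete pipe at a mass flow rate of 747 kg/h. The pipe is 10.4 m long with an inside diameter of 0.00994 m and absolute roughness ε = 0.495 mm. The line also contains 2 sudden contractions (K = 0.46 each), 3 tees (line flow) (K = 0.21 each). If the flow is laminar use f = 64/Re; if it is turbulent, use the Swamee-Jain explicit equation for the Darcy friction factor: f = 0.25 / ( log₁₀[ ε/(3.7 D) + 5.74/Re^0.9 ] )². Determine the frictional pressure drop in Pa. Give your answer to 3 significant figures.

ṁ = 747 kg/h = 747/3600 = 0.2075 kg/s.
A = πD²/4 = π(0.00994)²/4 = 7.76e-05 m²; mean velocity V = ṁ/(ρA) = 0.2075/(1100 · 7.76e-05) = 2.431 m/s.
Reynolds number Re = ρVD/μ = 1100 · 2.431 · 0.00994 / 0.00116 = 2.291e+04.
Re > 4000 → turbulent. Relative roughness ε/D = 0.000495/0.00994 = 0.0498. Swamee-Jain: f = 0.25/(log₁₀[0.0498/3.7 + 5.74/2.291e+04^0.9])² = 0.25/(log₁₀[0.0135 + 0.000684])² = 0.25/(-1.849)² = 0.07309.
Total minor-loss coefficient ΣK = 2·0.46 + 3·0.21 = 1.55.
ΔP = [f·L/D + ΣK]·(ρV²/2) = [0.07309·10.4/0.00994 + 1.55]·(1100·2.431²/2) = [76.47 + 1.55]·3250 = 2.536e+05 Pa.

ΔP ≈ 254000 Pa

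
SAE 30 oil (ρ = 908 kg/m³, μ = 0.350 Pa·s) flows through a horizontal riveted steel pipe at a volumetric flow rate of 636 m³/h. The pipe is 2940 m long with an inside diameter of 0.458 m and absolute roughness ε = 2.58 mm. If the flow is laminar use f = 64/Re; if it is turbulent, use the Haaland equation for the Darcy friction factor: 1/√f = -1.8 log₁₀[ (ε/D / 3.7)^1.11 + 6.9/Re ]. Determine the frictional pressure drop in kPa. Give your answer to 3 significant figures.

ΔP ≈ 168 kPa

Q = 636 m³/h = 636/3600 = 0.1767 m³/s.
Cross-sectional area A = πD²/4 = π(0.458)²/4 = 0.1647 m²; mean velocity V = Q/A = 0.1767/0.1647 = 1.072 m/s.
Reynolds number Re = ρVD/μ = 908 · 1.072 · 0.458 / 0.35 = 1274.
Re < 2300 → laminar flow, so f = 64/Re = 64/1274 = 0.05023 (the turbulent correlation is not needed).
Darcy-Weisbach: ΔP = f(L/D)(ρV²/2) = 0.05023·(2940/0.458)·(908·1.072²/2) = 0.05023·6419·522.1 = 1.683e+05 Pa.
ΔP = 1.683e+05 Pa = 168 kPa.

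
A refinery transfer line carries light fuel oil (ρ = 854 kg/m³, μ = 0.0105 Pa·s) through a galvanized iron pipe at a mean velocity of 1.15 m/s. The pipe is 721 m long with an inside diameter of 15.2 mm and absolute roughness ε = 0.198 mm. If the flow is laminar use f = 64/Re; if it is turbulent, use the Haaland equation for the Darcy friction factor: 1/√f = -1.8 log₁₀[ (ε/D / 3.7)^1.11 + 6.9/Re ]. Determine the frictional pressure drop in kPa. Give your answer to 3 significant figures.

ΔP ≈ 1210 kPa

Reynolds number Re = ρVD/μ = 854 · 1.15 · 0.0152 / 0.0105 = 1422.
Re < 2300 → laminar flow, so f = 64/Re = 64/1422 = 0.04502 (the turbulent correlation is not needed).
Darcy-Weisbach: ΔP = f(L/D)(ρV²/2) = 0.04502·(721/0.0152)·(854·1.15²/2) = 0.04502·4.743e+04·564.7 = 1.206e+06 Pa.
ΔP = 1.206e+06 Pa = 1210 kPa.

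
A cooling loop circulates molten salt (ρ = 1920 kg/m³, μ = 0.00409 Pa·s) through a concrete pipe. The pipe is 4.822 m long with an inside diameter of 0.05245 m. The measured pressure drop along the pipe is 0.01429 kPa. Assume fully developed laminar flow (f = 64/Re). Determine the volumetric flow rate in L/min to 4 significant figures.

For laminar flow, f = 64/Re with Re = ρVD/μ, so Darcy-Weisbach reduces to ΔP = 32μLV/D². Solving for V: V = ΔP·D²/(32μL) = 14.29·(0.05245)²/(32·0.00409·4.822) = 0.06229 m/s.
Check: Re = ρVD/μ = 1920·0.06229·0.05245/0.00409 = 1534 < 2300, so the laminar assumption holds.
Q = V·A = 0.06229·(π/4·0.05245²) = 0.0001346 m³/s = 8.075 L/min.

Q ≈ 8.075 L/min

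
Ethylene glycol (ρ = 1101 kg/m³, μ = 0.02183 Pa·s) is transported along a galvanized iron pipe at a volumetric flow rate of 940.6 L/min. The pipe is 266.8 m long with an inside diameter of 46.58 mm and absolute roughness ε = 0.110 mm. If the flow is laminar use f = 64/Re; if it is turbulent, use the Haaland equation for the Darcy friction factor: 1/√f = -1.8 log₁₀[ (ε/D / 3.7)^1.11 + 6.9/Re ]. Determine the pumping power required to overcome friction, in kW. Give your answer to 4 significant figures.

P ≈ 124.6 kW

Q = 940.6 L/min = 940.6/60000 = 0.01568 m³/s.
Cross-sectional area A = πD²/4 = π(0.04658)²/4 = 0.001704 m²; mean velocity V = Q/A = 0.01568/0.001704 = 9.2 m/s.
Reynolds number Re = ρVD/μ = 1101 · 9.2 · 0.04658 / 0.0218 = 2.161e+04.
Re > 4000 → turbulent. Relative roughness ε/D = 0.00011/0.04658 = 0.00236. Haaland: 1/√f = -1.8 log₁₀[(0.00236/3.7)^1.11 + 6.9/2.161e+04] = -1.8 log₁₀[0.000284 + 0.000319] = 5.795, so f = 0.02978.
Darcy-Weisbach: ΔP = f(L/D)(ρV²/2) = 0.02978·(266.8/0.04658)·(1101·9.2²/2) = 0.02978·5728·4.659e+04 = 7.947e+06 Pa.
Pumping power P = QΔP = 0.01568·7.947e+06 = 124580 W = 124.6 kW.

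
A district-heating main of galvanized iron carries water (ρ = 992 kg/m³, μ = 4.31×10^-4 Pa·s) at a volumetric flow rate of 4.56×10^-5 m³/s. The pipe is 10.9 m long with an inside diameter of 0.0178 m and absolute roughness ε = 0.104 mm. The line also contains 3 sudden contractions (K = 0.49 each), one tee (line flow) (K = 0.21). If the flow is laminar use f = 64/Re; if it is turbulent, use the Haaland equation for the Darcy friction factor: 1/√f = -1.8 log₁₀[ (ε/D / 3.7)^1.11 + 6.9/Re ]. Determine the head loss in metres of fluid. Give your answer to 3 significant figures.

Cross-sectional area A = πD²/4 = π(0.0178)²/4 = 0.0002488 m²; mean velocity V = Q/A = 4.56e-05/0.0002488 = 0.1832 m/s.
Reynolds number Re = ρVD/μ = 992 · 0.1832 · 0.0178 / 0.000431 = 7507.
Re > 4000 → turbulent. Relative roughness ε/D = 0.000104/0.0178 = 0.00584. Haaland: 1/√f = -1.8 log₁₀[(0.00584/3.7)^1.11 + 6.9/7507] = -1.8 log₁₀[0.000777 + 0.000919] = 4.987, so f = 0.04021.
Total minor-loss coefficient ΣK = 3·0.49 + 1·0.21 = 1.68.
ΔP = [f·L/D + ΣK]·(ρV²/2) = [0.04021·10.9/0.0178 + 1.68]·(992·0.1832²/2) = [24.62 + 1.68]·16.66 = 438 Pa.
Head loss h_f = ΔP/(ρg) = 438/(992·9.81) = 0.0450 m.

h_f ≈ 0.0450 m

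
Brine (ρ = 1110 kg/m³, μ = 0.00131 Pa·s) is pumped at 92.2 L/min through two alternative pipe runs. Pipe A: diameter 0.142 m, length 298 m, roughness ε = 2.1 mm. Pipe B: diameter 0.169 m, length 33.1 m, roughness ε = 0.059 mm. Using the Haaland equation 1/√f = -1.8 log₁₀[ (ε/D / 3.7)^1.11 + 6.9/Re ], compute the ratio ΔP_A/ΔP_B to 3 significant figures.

Pipe A: V = Q/A = 0.001537/0.01584 = 0.09703 m/s; Re = 1.167e+04; ε/D = 0.0148; Haaland → f = 0.04718; ΔP_A = f(L/D)(ρV²/2) = 517.3 Pa.
Pipe B: V = Q/A = 0.001537/0.02243 = 0.0685 m/s; Re = 9810; ε/D = 0.000349; Haaland → f = 0.03146; ΔP_B = f(L/D)(ρV²/2) = 16.05 Pa.
ΔP_A/ΔP_B = 517.3/16.05 = 32.2.

ΔP_A/ΔP_B ≈ 32.2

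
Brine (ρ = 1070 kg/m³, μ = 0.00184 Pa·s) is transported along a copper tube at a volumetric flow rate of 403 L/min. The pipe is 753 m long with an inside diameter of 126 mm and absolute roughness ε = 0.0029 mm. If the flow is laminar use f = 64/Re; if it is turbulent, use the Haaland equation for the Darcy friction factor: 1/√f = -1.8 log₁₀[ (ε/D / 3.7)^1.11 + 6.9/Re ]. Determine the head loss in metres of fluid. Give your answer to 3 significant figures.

Q = 403 L/min = 403/60000 = 0.006717 m³/s.
Cross-sectional area A = πD²/4 = π(0.126)²/4 = 0.01247 m²; mean velocity V = Q/A = 0.006717/0.01247 = 0.5387 m/s.
Reynolds number Re = ρVD/μ = 1070 · 0.5387 · 0.126 / 0.00184 = 3.947e+04.
Re > 4000 → turbulent. Relative roughness ε/D = 2.9e-06/0.126 = 2.3e-05. Haaland: 1/√f = -1.8 log₁₀[(2.3e-05/3.7)^1.11 + 6.9/3.947e+04] = -1.8 log₁₀[1.66e-06 + 0.000175] = 6.756, so f = 0.02191.
Darcy-Weisbach: ΔP = f(L/D)(ρV²/2) = 0.02191·(753/0.126)·(1070·0.5387²/2) = 0.02191·5976·155.2 = 2.033e+04 Pa.
Head loss h_f = ΔP/(ρg) = 2.033e+04/(1070·9.81) = 1.94 m.

h_f ≈ 1.94 m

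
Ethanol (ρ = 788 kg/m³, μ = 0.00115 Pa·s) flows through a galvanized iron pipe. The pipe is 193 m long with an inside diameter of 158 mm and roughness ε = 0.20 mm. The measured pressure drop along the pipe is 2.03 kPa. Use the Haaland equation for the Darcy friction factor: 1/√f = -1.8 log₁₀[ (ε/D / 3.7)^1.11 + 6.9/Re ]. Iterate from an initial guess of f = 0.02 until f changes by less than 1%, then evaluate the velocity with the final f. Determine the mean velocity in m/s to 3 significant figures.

V ≈ 0.412 m/s

Rearranging Darcy-Weisbach: V = √(2·ΔP·D/(f·L·ρ)). With ε/D = 0.0002/0.158 = 0.00127, iterate starting from f = 0.02:
  f = 0.02 → V = √(2·2030·0.158/(0.02·193·788)) = 0.4592 m/s; Re = ρVD/μ = 4.972e+04; f → 0.02447
  f = 0.02447 → V = 0.4152 m/s; Re = 4.495e+04; f → 0.02478
  f = 0.02478 → V = 0.4126 m/s; Re = 4.467e+04; f → 0.0248
Converged (Δf/f < 1%). With the final f = 0.0248: V = √(2·2030·0.158/(0.0248·193·788)) = 0.4124 m/s.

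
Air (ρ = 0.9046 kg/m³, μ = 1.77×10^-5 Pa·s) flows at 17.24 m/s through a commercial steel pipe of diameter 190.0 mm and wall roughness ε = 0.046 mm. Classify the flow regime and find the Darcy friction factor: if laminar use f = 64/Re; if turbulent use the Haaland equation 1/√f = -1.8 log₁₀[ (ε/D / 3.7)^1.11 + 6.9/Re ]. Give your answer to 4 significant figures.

Re = ρVD/μ = 0.9046·17.24·0.19/1.77e-05 = 1.674e+05.
Re > 4000 → turbulent. ε/D = 4.6e-05/0.19 = 0.000242; Haaland: 1/√f = -1.8 log₁₀[2.27e-05 + 4.12e-05] = 7.55, so f = 0.01754.

f ≈ 0.01754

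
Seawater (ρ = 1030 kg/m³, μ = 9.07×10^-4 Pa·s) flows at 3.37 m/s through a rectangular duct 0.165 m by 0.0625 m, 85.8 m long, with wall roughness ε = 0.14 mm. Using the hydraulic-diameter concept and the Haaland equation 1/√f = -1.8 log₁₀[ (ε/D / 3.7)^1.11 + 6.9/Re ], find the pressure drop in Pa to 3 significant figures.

ΔP ≈ 124000 Pa

Hydraulic diameter D_h = 4A/P = 4·(0.165·0.0625)/(2·(0.165+0.0625)) = 0.04125/0.455 = 0.09066 m.
Re = ρVD_h/μ = 1030·3.37·0.09066/0.000907 = 3.47e+05.
ε/D_h = 0.00014/0.09066 = 0.00154; Haaland gives 1/√f = -1.8 log₁₀[0.000177+1.99e-05] = 6.669, so f = 0.02248.
ΔP = f(L/D_h)(ρV²/2) = 0.02248·85.8/0.09066·5849 = 1.245e+05 Pa.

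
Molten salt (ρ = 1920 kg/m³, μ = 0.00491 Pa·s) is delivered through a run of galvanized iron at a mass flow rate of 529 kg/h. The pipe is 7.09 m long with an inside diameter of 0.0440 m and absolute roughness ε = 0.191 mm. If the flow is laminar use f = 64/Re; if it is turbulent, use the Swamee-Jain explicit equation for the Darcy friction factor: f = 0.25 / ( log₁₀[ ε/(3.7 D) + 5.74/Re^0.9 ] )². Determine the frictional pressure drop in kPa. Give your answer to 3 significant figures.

ΔP ≈ 0.0290 kPa

ṁ = 529 kg/h = 529/3600 = 0.1469 kg/s.
A = πD²/4 = π(0.044)²/4 = 0.001521 m²; mean velocity V = ṁ/(ρA) = 0.1469/(1920 · 0.001521) = 0.05033 m/s.
Reynolds number Re = ρVD/μ = 1920 · 0.05033 · 0.044 / 0.00491 = 866.
Re < 2300 → laminar flow, so f = 64/Re = 64/866 = 0.0739 (the turbulent correlation is not needed).
Darcy-Weisbach: ΔP = f(L/D)(ρV²/2) = 0.0739·(7.09/0.044)·(1920·0.05033²/2) = 0.0739·161.1·2.432 = 28.96 Pa.
ΔP = 28.96 Pa = 0.0290 kPa.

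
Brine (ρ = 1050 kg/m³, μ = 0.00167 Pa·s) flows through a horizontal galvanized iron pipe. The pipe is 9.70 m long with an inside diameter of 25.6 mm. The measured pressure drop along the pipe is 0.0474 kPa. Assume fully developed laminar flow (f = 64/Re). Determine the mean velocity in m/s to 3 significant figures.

V ≈ 0.0599 m/s

For laminar flow, f = 64/Re with Re = ρVD/μ, so Darcy-Weisbach reduces to ΔP = 32μLV/D². Solving for V: V = ΔP·D²/(32μL) = 47.4·(0.0256)²/(32·0.00167·9.7) = 0.05993 m/s.
Check: Re = ρVD/μ = 1050·0.05993·0.0256/0.00167 = 964.6 < 2300, so the laminar assumption holds.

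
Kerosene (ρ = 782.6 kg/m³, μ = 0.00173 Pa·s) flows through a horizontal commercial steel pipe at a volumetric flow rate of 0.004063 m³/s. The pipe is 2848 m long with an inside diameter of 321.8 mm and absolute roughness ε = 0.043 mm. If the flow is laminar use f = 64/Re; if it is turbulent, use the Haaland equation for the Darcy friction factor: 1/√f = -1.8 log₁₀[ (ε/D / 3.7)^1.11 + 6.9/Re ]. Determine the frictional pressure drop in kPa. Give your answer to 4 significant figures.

ΔP ≈ 0.2930 kPa

Cross-sectional area A = πD²/4 = π(0.3218)²/4 = 0.08133 m²; mean velocity V = Q/A = 0.004063/0.08133 = 0.04996 m/s.
Reynolds number Re = ρVD/μ = 782.6 · 0.04996 · 0.3218 / 0.00173 = 7272.
Re > 4000 → turbulent. Relative roughness ε/D = 4.3e-05/0.3218 = 0.000134. Haaland: 1/√f = -1.8 log₁₀[(0.000134/3.7)^1.11 + 6.9/7272] = -1.8 log₁₀[1.17e-05 + 0.000949] = 5.431, so f = 0.0339.
Darcy-Weisbach: ΔP = f(L/D)(ρV²/2) = 0.0339·(2848/0.3218)·(782.6·0.04996²/2) = 0.0339·8850·0.9765 = 293 Pa.
ΔP = 293 Pa = 0.2930 kPa.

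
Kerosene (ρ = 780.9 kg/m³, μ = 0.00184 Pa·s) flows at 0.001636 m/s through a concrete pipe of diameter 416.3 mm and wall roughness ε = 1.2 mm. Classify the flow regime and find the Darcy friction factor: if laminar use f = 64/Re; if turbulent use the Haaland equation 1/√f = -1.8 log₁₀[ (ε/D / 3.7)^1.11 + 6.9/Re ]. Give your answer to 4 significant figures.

Re = ρVD/μ = 780.9·0.001636·0.4163/0.00184 = 289.
Re < 2300 → laminar, so f = 64/Re = 0.2214 (roughness is irrelevant in laminar flow).

f ≈ 0.2214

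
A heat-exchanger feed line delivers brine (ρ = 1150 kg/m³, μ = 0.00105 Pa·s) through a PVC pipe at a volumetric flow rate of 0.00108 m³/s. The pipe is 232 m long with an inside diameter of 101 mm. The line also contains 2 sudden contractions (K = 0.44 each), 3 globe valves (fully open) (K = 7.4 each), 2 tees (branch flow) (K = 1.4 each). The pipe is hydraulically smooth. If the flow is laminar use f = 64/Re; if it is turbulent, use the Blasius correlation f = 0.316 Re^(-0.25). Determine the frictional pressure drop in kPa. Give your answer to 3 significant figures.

ΔP ≈ 0.957 kPa

Cross-sectional area A = πD²/4 = π(0.101)²/4 = 0.008012 m²; mean velocity V = Q/A = 0.00108/0.008012 = 0.1348 m/s.
Reynolds number Re = ρVD/μ = 1150 · 0.1348 · 0.101 / 0.00105 = 1.491e+04.
Re > 4000 → turbulent. Smooth-pipe (Blasius): f = 0.316 Re^(-0.25) = 0.316/(1.491e+04)^0.25 = 0.0286.
Total minor-loss coefficient ΣK = 2·0.44 + 3·7.4 + 2·1.4 = 25.9.
ΔP = [f·L/D + ΣK]·(ρV²/2) = [0.0286·232/0.101 + 25.9]·(1150·0.1348²/2) = [65.69 + 25.9]·10.45 = 956.7 Pa.
ΔP = 956.7 Pa = 0.957 kPa.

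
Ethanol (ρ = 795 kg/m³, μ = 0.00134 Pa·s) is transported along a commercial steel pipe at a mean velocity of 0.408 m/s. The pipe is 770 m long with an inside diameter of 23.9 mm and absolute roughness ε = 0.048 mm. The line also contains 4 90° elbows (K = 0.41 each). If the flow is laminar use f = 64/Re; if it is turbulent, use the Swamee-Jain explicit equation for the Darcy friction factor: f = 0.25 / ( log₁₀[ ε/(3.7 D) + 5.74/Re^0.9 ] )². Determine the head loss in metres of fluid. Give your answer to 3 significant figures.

Reynolds number Re = ρVD/μ = 795 · 0.408 · 0.0239 / 0.00134 = 5785.
Re > 4000 → turbulent. Relative roughness ε/D = 4.8e-05/0.0239 = 0.00201. Swamee-Jain: f = 0.25/(log₁₀[0.00201/3.7 + 5.74/5785^0.9])² = 0.25/(log₁₀[0.000543 + 0.00236])² = 0.25/(-2.537)² = 0.03883.
Total minor-loss coefficient ΣK = 4·0.41 = 1.64.
ΔP = [f·L/D + ΣK]·(ρV²/2) = [0.03883·770/0.0239 + 1.64]·(795·0.408²/2) = [1251 + 1.64]·66.17 = 8.29e+04 Pa.
Head loss h_f = ΔP/(ρg) = 8.29e+04/(795·9.81) = 10.6 m.

h_f ≈ 10.6 m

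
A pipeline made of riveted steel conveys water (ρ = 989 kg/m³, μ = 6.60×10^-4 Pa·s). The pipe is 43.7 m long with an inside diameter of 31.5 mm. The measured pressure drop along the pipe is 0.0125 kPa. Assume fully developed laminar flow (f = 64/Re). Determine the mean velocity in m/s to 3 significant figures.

For laminar flow, f = 64/Re with Re = ρVD/μ, so Darcy-Weisbach reduces to ΔP = 32μLV/D². Solving for V: V = ΔP·D²/(32μL) = 12.5·(0.0315)²/(32·0.00066·43.7) = 0.01344 m/s.
Check: Re = ρVD/μ = 989·0.01344·0.0315/0.00066 = 634.3 < 2300, so the laminar assumption holds.

V ≈ 0.0134 m/s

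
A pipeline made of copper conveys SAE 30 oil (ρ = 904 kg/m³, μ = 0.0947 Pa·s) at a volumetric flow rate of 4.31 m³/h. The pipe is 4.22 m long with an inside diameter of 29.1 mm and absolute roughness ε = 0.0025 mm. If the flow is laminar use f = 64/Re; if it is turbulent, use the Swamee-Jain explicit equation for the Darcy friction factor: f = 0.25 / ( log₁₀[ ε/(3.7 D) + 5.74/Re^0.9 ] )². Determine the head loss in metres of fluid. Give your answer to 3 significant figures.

Q = 4.31 m³/h = 4.31/3600 = 0.001197 m³/s.
Cross-sectional area A = πD²/4 = π(0.0291)²/4 = 0.0006651 m²; mean velocity V = Q/A = 0.001197/0.0006651 = 1.8 m/s.
Reynolds number Re = ρVD/μ = 904 · 1.8 · 0.0291 / 0.0947 = 500.
Re < 2300 → laminar flow, so f = 64/Re = 64/500 = 0.128 (the turbulent correlation is not needed).
Darcy-Weisbach: ΔP = f(L/D)(ρV²/2) = 0.128·(4.22/0.0291)·(904·1.8²/2) = 0.128·145·1465 = 2.718e+04 Pa.
Head loss h_f = ΔP/(ρg) = 2.718e+04/(904·9.81) = 3.07 m.

h_f ≈ 3.07 m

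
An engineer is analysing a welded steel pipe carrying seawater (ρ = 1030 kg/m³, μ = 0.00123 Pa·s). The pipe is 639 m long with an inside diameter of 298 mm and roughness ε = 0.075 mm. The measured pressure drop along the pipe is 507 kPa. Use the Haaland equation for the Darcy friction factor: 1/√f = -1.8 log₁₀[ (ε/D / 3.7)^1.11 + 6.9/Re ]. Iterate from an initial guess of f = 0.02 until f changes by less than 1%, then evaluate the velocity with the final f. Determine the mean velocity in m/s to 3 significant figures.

Rearranging Darcy-Weisbach: V = √(2·ΔP·D/(f·L·ρ)). With ε/D = 7.5e-05/0.298 = 0.000252, iterate starting from f = 0.02:
  f = 0.02 → V = √(2·5.07e+05·0.298/(0.02·639·1030)) = 4.791 m/s; Re = ρVD/μ = 1.196e+06; f → 0.01503
  f = 0.01503 → V = 5.526 m/s; Re = 1.379e+06; f → 0.01496
Converged (Δf/f < 1%). With the final f = 0.01496: V = √(2·5.07e+05·0.298/(0.01496·639·1030)) = 5.54 m/s.

V ≈ 5.54 m/s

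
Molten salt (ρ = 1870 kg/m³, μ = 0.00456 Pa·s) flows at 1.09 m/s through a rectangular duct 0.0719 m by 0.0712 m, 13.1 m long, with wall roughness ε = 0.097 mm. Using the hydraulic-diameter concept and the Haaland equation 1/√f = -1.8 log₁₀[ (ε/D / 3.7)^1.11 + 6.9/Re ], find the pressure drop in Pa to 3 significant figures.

ΔP ≈ 5330 Pa

Hydraulic diameter D_h = 4A/P = 4·(0.0719·0.0712)/(2·(0.0719+0.0712)) = 0.02048/0.2862 = 0.07155 m.
Re = ρVD_h/μ = 1870·1.09·0.07155/0.00456 = 3.198e+04.
ε/D_h = 9.7e-05/0.07155 = 0.00136; Haaland gives 1/√f = -1.8 log₁₀[0.000153+0.000216] = 6.179, so f = 0.02619.
ΔP = f(L/D_h)(ρV²/2) = 0.02619·13.1/0.07155·1111 = 5327 Pa.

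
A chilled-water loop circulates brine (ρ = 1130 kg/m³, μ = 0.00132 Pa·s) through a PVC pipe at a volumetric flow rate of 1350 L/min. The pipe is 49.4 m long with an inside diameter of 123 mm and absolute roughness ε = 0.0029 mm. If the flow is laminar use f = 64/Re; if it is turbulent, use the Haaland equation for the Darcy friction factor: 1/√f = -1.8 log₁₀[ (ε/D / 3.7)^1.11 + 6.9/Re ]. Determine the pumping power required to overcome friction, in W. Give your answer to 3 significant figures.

Q = 1350 L/min = 1350/60000 = 0.0225 m³/s.
Cross-sectional area A = πD²/4 = π(0.123)²/4 = 0.01188 m²; mean velocity V = Q/A = 0.0225/0.01188 = 1.894 m/s.
Reynolds number Re = ρVD/μ = 1130 · 1.894 · 0.123 / 0.00132 = 1.994e+05.
Re > 4000 → turbulent. Relative roughness ε/D = 2.9e-06/0.123 = 2.36e-05. Haaland: 1/√f = -1.8 log₁₀[(2.36e-05/3.7)^1.11 + 6.9/1.994e+05] = -1.8 log₁₀[1.71e-06 + 3.46e-05] = 7.992, so f = 0.01566.
Darcy-Weisbach: ΔP = f(L/D)(ρV²/2) = 0.01566·(49.4/0.123)·(1130·1.894²/2) = 0.01566·401.6·2026 = 1.274e+04 Pa.
Pumping power P = QΔP = 0.0225·1.274e+04 = 286.6 W = 287 W.

P ≈ 287 W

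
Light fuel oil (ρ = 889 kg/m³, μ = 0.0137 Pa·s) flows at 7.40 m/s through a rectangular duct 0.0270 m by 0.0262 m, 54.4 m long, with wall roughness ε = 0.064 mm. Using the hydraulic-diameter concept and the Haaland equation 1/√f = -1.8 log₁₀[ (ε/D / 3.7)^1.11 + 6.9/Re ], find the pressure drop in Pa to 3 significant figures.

Hydraulic diameter D_h = 4A/P = 4·(0.027·0.0262)/(2·(0.027+0.0262)) = 0.00283/0.1064 = 0.02659 m.
Re = ρVD_h/μ = 889·7.4·0.02659/0.0137 = 1.277e+04.
ε/D_h = 6.4e-05/0.02659 = 0.00241; Haaland gives 1/√f = -1.8 log₁₀[0.00029+0.00054] = 5.545, so f = 0.03252.
ΔP = f(L/D_h)(ρV²/2) = 0.03252·54.4/0.02659·2.434e+04 = 1.619e+06 Pa.

ΔP ≈ 1.62×10^6 Pa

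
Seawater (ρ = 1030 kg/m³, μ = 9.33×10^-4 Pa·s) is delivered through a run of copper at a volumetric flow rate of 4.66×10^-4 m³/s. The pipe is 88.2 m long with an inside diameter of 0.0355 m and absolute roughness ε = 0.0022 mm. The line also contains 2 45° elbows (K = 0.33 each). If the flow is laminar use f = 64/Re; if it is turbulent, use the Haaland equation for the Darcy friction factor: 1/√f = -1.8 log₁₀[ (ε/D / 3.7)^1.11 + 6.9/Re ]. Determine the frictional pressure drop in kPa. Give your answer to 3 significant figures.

ΔP ≈ 7.55 kPa

Cross-sectional area A = πD²/4 = π(0.0355)²/4 = 0.0009898 m²; mean velocity V = Q/A = 0.000466/0.0009898 = 0.4708 m/s.
Reynolds number Re = ρVD/μ = 1030 · 0.4708 · 0.0355 / 0.000933 = 1.845e+04.
Re > 4000 → turbulent. Relative roughness ε/D = 2.2e-06/0.0355 = 6.2e-05. Haaland: 1/√f = -1.8 log₁₀[(6.2e-05/3.7)^1.11 + 6.9/1.845e+04] = -1.8 log₁₀[5e-06 + 0.000374] = 6.159, so f = 0.02637.
Total minor-loss coefficient ΣK = 2·0.33 = 0.66.
ΔP = [f·L/D + ΣK]·(ρV²/2) = [0.02637·88.2/0.0355 + 0.66]·(1030·0.4708²/2) = [65.51 + 0.66]·114.2 = 7553 Pa.
ΔP = 7553 Pa = 7.55 kPa.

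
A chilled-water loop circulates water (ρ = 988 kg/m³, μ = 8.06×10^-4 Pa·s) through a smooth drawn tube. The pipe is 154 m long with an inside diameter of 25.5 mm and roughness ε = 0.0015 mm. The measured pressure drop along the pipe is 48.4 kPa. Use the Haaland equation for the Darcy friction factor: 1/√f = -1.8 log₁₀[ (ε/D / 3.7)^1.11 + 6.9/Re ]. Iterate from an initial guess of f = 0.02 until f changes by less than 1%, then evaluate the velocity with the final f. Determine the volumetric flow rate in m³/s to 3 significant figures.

Q ≈ 4.17×10^-4 m³/s

Rearranging Darcy-Weisbach: V = √(2·ΔP·D/(f·L·ρ)). With ε/D = 1.5e-06/0.0255 = 5.88e-05, iterate starting from f = 0.02:
  f = 0.02 → V = √(2·4.84e+04·0.0255/(0.02·154·988)) = 0.9006 m/s; Re = ρVD/μ = 2.815e+04; f → 0.02378
  f = 0.02378 → V = 0.8259 m/s; Re = 2.582e+04; f → 0.02428
  f = 0.02428 → V = 0.8174 m/s; Re = 2.555e+04; f → 0.02434
Converged (Δf/f < 1%). With the final f = 0.02434: V = √(2·4.84e+04·0.0255/(0.02434·154·988)) = 0.8164 m/s.
Q = V·A = 0.8164·(π/4·0.0255²) = 0.000417 m³/s = 4.17×10^-4 m³/s.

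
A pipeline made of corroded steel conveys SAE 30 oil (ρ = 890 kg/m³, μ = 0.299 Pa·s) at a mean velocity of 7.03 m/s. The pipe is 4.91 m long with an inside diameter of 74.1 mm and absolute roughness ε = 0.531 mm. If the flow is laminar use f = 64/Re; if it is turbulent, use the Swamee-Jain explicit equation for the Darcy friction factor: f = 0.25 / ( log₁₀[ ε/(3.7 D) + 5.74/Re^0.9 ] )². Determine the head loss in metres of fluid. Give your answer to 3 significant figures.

Reynolds number Re = ρVD/μ = 890 · 7.03 · 0.0741 / 0.299 = 1551.
Re < 2300 → laminar flow, so f = 64/Re = 64/1551 = 0.04128 (the turbulent correlation is not needed).
Darcy-Weisbach: ΔP = f(L/D)(ρV²/2) = 0.04128·(4.91/0.0741)·(890·7.03²/2) = 0.04128·66.26·2.199e+04 = 6.015e+04 Pa.
Head loss h_f = ΔP/(ρg) = 6.015e+04/(890·9.81) = 6.89 m.

h_f ≈ 6.89 m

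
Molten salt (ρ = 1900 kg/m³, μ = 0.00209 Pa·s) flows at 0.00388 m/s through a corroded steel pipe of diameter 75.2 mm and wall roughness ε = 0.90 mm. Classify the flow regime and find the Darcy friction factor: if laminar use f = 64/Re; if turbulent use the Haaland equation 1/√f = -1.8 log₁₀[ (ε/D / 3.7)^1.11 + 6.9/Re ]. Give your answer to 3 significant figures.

f ≈ 0.241

Re = ρVD/μ = 1900·0.00388·0.0752/0.00209 = 265.3.
Re < 2300 → laminar, so f = 64/Re = 0.2413 (roughness is irrelevant in laminar flow).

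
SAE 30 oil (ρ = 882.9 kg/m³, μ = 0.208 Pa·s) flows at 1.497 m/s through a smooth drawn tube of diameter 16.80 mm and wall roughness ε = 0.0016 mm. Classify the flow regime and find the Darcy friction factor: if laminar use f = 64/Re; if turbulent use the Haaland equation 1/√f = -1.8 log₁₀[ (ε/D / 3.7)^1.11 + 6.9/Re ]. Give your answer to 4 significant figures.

Re = ρVD/μ = 882.9·1.497·0.0168/0.208 = 106.8.
Re < 2300 → laminar, so f = 64/Re = 0.5995 (roughness is irrelevant in laminar flow).

f ≈ 0.5995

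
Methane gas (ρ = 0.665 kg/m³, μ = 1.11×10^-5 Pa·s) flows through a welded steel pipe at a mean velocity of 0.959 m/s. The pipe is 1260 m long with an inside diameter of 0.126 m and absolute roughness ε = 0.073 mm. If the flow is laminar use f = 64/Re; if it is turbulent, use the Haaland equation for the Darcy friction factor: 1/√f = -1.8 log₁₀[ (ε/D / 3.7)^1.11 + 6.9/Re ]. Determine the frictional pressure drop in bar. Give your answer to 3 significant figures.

Reynolds number Re = ρVD/μ = 0.665 · 0.959 · 0.126 / 1.11e-05 = 7239.
Re > 4000 → turbulent. Relative roughness ε/D = 7.3e-05/0.126 = 0.000579. Haaland: 1/√f = -1.8 log₁₀[(0.000579/3.7)^1.11 + 6.9/7239] = -1.8 log₁₀[5.97e-05 + 0.000953] = 5.39, so f = 0.03442.
Darcy-Weisbach: ΔP = f(L/D)(ρV²/2) = 0.03442·(1260/0.126)·(0.665·0.959²/2) = 0.03442·1e+04·0.3058 = 105.3 Pa.
ΔP = 105.3 Pa = 0.00105 bar.

ΔP ≈ 0.00105 bar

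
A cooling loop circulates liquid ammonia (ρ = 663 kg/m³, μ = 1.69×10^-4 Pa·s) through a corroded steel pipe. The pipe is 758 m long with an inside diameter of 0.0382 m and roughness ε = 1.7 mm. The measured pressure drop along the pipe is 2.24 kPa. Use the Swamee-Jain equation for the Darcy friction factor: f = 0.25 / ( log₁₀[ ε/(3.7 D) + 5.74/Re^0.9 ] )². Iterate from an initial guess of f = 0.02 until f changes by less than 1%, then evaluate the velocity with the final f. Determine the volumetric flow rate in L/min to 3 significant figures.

Q ≈ 4.75 L/min

Rearranging Darcy-Weisbach: V = √(2·ΔP·D/(f·L·ρ)). With ε/D = 0.0017/0.0382 = 0.0445, iterate starting from f = 0.02:
  f = 0.02 → V = √(2·2240·0.0382/(0.02·758·663)) = 0.1305 m/s; Re = ρVD/μ = 1.955e+04; f → 0.06982
  f = 0.06982 → V = 0.06984 m/s; Re = 1.047e+04; f → 0.0713
  f = 0.0713 → V = 0.06911 m/s; Re = 1.036e+04; f → 0.07133
Converged (Δf/f < 1%). With the final f = 0.07133: V = √(2·2240·0.0382/(0.07133·758·663)) = 0.06909 m/s.
Q = V·A = 0.06909·(π/4·0.0382²) = 7.919e-05 m³/s = 4.75 L/min.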